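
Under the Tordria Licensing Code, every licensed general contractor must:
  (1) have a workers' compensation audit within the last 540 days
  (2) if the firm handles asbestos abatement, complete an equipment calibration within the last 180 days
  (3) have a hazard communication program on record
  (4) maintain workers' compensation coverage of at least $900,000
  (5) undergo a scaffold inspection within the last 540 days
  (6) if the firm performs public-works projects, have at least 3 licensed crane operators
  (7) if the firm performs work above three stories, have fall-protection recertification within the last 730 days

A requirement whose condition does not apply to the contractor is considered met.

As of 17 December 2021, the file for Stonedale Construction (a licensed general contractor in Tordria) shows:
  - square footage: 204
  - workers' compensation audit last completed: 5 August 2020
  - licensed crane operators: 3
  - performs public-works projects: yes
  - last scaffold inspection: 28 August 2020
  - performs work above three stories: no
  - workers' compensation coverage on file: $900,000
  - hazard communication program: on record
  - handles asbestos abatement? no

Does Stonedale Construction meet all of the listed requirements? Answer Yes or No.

1. workers' compensation audit 499 days ago vs limit 540 → met
2. condition 'handles asbestos abatement' does not hold → requirement n/a → met
3. hazard communication program present → met
4. workers' compensation coverage $900,000 ≥ $900,000 → met
5. scaffold inspection 476 days ago vs limit 540 → met
6. condition 'performs public-works projects' holds; licensed crane operators 3 ≥ 3 → met
7. condition 'performs work above three stories' does not hold → requirement n/a → met
All met.

Yes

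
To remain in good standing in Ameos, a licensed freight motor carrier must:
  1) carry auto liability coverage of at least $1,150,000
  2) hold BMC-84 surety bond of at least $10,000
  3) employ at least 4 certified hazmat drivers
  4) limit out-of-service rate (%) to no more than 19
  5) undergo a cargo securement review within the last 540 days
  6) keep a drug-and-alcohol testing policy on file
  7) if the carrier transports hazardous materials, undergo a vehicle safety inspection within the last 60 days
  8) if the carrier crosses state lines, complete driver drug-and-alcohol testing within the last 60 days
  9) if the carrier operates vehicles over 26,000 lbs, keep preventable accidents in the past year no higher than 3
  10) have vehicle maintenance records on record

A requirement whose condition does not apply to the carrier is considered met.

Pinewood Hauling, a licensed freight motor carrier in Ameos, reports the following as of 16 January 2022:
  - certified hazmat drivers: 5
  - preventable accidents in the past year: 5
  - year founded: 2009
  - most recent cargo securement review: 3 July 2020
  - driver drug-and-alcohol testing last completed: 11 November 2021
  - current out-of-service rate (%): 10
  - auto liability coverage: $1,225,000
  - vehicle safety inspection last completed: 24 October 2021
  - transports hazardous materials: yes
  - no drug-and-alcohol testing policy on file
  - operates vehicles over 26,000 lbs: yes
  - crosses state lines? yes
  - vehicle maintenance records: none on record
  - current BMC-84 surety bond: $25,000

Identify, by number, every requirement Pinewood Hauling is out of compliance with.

5, 6, 7, 8, 9, 10

1. auto liability coverage $1,225,000 ≥ $1,150,000 → met
2. BMC-84 surety bond $25,000 ≥ $10,000 → met
3. certified hazmat drivers 5 ≥ 4 → met
4. out-of-service rate (%) 10 ≤ 19 → met
5. cargo securement review 562 days ago vs limit 540 → not met
6. drug-and-alcohol testing policy absent → not met
7. condition 'transports hazardous materials' holds; vehicle safety inspection 84 days ago vs limit 60 → not met
8. condition 'crosses state lines' holds; driver drug-and-alcohol testing 66 days ago vs limit 60 → not met
9. condition 'operates vehicles over 26,000 lbs' holds; preventable accidents in the past year 5 > 3 → not met
10. vehicle maintenance records absent → not met
Not met: 5, 6, 7, 8, 9, 10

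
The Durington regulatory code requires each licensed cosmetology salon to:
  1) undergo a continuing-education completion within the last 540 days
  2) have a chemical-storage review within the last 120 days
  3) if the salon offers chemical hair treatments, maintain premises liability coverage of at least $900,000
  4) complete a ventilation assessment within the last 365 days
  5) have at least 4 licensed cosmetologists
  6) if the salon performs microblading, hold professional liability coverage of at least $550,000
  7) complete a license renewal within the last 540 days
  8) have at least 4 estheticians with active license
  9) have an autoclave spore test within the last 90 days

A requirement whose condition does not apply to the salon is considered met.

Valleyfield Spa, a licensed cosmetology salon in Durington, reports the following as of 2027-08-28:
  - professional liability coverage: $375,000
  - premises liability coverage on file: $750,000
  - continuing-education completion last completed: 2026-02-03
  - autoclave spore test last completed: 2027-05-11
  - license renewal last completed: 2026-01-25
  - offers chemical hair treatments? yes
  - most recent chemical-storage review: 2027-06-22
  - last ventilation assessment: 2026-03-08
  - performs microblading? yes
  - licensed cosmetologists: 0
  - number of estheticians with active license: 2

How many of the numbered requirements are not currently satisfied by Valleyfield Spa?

1. continuing-education completion 571 days ago vs limit 540 → not met
2. chemical-storage review 67 days ago vs limit 120 → met
3. condition 'offers chemical hair treatments' holds; premises liability coverage $750,000 < $900,000 → not met
4. ventilation assessment 538 days ago vs limit 365 → not met
5. licensed cosmetologists 0 < 4 → not met
6. condition 'performs microblading' holds; professional liability coverage $375,000 < $550,000 → not met
7. license renewal 580 days ago vs limit 540 → not met
8. estheticians with active license 2 < 4 → not met
9. autoclave spore test 109 days ago vs limit 90 → not met
Not met: 8 of 9

8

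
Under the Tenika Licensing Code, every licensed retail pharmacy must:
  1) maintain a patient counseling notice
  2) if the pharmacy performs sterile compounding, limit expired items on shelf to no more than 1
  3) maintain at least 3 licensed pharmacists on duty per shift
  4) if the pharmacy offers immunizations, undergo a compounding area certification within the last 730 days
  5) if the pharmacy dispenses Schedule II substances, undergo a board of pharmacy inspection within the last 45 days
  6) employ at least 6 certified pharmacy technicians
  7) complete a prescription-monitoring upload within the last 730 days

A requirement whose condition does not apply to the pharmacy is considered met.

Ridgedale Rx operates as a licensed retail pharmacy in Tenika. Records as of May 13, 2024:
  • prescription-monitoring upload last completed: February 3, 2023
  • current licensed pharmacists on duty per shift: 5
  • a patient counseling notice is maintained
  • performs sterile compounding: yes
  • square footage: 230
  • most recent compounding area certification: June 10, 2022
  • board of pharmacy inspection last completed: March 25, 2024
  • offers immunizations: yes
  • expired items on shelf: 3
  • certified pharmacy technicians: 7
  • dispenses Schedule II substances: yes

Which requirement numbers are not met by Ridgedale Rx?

1. patient counseling notice present → met
2. condition 'performs sterile compounding' holds; expired items on shelf 3 > 1 → not met
3. licensed pharmacists on duty per shift 5 ≥ 3 → met
4. condition 'offers immunizations' holds; compounding area certification 703 days ago vs limit 730 → met
5. condition 'dispenses Schedule II substances' holds; board of pharmacy inspection 49 days ago vs limit 45 → not met
6. certified pharmacy technicians 7 ≥ 6 → met
7. prescription-monitoring upload 465 days ago vs limit 730 → met
Not met: 2, 5

2, 5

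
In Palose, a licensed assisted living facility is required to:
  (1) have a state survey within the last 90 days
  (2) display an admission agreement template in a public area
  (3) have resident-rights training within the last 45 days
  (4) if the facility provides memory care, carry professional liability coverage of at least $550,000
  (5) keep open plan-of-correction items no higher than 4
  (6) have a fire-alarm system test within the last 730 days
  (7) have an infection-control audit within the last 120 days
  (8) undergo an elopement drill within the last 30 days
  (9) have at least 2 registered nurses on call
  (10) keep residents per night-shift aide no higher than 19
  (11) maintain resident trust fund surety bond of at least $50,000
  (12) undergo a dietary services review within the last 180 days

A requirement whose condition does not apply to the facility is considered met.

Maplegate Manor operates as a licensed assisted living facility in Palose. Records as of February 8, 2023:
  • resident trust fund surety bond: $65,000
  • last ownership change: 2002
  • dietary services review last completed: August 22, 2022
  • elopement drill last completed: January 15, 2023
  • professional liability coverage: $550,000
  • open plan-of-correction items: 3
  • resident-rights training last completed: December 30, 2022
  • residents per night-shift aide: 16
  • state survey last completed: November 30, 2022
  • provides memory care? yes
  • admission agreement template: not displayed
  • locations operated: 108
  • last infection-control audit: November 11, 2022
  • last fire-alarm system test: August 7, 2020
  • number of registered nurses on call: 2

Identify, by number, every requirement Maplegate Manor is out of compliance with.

2, 6

1. state survey 70 days ago vs limit 90 → met
2. admission agreement template absent → not met
3. resident-rights training 40 days ago vs limit 45 → met
4. condition 'provides memory care' holds; professional liability coverage $550,000 ≥ $550,000 → met
5. open plan-of-correction items 3 ≤ 4 → met
6. fire-alarm system test 915 days ago vs limit 730 → not met
7. infection-control audit 89 days ago vs limit 120 → met
8. elopement drill 24 days ago vs limit 30 → met
9. registered nurses on call 2 ≥ 2 → met
10. residents per night-shift aide 16 ≤ 19 → met
11. resident trust fund surety bond $65,000 ≥ $50,000 → met
12. dietary services review 170 days ago vs limit 180 → met
Not met: 2, 6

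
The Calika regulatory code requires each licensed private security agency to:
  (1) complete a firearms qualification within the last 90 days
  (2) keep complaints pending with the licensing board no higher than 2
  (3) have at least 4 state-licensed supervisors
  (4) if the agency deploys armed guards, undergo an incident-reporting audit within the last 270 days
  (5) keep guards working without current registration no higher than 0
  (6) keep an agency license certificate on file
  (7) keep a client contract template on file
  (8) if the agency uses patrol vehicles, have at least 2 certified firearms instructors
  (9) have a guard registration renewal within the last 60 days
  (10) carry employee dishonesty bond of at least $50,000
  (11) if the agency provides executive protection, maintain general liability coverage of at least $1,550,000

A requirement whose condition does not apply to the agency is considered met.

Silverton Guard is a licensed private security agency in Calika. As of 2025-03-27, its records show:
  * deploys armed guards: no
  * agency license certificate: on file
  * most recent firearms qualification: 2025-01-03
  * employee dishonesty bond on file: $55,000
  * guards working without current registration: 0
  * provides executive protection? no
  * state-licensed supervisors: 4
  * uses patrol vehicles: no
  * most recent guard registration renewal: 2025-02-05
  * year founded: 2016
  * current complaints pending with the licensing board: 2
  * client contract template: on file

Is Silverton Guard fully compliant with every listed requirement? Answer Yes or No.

1. firearms qualification 83 days ago vs limit 90 → met
2. complaints pending with the licensing board 2 ≤ 2 → met
3. state-licensed supervisors 4 ≥ 4 → met
4. condition 'deploys armed guards' does not hold → requirement n/a → met
5. guards working without current registration 0 ≤ 0 → met
6. agency license certificate present → met
7. client contract template present → met
8. condition 'uses patrol vehicles' does not hold → requirement n/a → met
9. guard registration renewal 50 days ago vs limit 60 → met
10. employee dishonesty bond $55,000 ≥ $50,000 → met
11. condition 'provides executive protection' does not hold → requirement n/a → met
All met.

Yes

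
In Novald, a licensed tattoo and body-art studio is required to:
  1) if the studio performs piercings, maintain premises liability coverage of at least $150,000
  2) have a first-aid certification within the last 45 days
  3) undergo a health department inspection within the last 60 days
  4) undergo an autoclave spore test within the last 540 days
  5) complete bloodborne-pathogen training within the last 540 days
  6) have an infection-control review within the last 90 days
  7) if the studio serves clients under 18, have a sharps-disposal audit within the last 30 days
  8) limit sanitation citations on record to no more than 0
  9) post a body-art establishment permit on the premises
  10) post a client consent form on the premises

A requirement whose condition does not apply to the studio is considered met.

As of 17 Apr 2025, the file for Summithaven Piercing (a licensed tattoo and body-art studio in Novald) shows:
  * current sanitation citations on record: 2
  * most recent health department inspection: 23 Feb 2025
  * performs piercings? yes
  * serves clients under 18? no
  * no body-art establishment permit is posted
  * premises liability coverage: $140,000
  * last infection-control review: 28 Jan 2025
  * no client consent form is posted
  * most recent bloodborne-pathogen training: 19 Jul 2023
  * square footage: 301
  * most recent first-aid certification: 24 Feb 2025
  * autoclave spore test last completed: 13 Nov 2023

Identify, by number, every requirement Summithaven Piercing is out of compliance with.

1. condition 'performs piercings' holds; premises liability coverage $140,000 < $150,000 → not met
2. first-aid certification 52 days ago vs limit 45 → not met
3. health department inspection 53 days ago vs limit 60 → met
4. autoclave spore test 521 days ago vs limit 540 → met
5. bloodborne-pathogen training 638 days ago vs limit 540 → not met
6. infection-control review 79 days ago vs limit 90 → met
7. condition 'serves clients under 18' does not hold → requirement n/a → met
8. sanitation citations on record 2 > 0 → not met
9. body-art establishment permit absent → not met
10. client consent form absent → not met
Not met: 1, 2, 5, 8, 9, 10

1, 2, 5, 8, 9, 10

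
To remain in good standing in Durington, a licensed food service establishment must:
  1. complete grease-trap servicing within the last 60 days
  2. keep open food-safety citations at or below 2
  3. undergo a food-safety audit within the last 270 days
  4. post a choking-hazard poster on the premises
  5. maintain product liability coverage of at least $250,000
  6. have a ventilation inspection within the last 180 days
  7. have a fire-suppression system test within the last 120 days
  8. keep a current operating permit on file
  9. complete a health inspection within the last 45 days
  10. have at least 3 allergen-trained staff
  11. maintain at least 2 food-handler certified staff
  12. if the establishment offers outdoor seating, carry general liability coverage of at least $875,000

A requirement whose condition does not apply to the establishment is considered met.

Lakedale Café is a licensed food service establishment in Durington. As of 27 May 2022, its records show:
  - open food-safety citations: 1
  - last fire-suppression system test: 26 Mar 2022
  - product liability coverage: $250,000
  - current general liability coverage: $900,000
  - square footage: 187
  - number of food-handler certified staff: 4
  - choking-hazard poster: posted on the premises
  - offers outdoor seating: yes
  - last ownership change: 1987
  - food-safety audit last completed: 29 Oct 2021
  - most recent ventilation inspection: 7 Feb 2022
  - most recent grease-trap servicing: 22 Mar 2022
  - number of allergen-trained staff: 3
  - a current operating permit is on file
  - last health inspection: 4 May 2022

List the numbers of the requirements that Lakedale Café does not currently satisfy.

1

1. grease-trap servicing 66 days ago vs limit 60 → not met
2. open food-safety citations 1 ≤ 2 → met
3. food-safety audit 210 days ago vs limit 270 → met
4. choking-hazard poster present → met
5. product liability coverage $250,000 ≥ $250,000 → met
6. ventilation inspection 109 days ago vs limit 180 → met
7. fire-suppression system test 62 days ago vs limit 120 → met
8. current operating permit present → met
9. health inspection 23 days ago vs limit 45 → met
10. allergen-trained staff 3 ≥ 3 → met
11. food-handler certified staff 4 ≥ 2 → met
12. condition 'offers outdoor seating' holds; general liability coverage $900,000 ≥ $875,000 → met
Not met: 1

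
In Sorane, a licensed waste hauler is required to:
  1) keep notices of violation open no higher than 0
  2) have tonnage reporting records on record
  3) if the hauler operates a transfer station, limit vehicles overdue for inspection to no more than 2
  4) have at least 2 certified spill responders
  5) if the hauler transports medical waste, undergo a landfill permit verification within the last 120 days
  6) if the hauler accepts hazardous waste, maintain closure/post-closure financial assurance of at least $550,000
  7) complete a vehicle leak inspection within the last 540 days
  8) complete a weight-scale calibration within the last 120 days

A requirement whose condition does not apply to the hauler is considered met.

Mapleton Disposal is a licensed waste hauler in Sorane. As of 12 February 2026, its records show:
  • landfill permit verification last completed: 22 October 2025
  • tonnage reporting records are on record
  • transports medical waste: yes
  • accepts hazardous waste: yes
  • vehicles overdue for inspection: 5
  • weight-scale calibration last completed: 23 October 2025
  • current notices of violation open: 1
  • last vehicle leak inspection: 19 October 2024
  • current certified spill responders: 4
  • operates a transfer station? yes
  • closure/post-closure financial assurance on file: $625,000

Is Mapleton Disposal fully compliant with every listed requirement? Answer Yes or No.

No

1. notices of violation open 1 > 0 → not met
2. tonnage reporting records present → met
3. condition 'operates a transfer station' holds; vehicles overdue for inspection 5 > 2 → not met
4. certified spill responders 4 ≥ 2 → met
5. condition 'transports medical waste' holds; landfill permit verification 113 days ago vs limit 120 → met
6. condition 'accepts hazardous waste' holds; closure/post-closure financial assurance $625,000 ≥ $550,000 → met
7. vehicle leak inspection 481 days ago vs limit 540 → met
8. weight-scale calibration 112 days ago vs limit 120 → met
Not met: 1, 3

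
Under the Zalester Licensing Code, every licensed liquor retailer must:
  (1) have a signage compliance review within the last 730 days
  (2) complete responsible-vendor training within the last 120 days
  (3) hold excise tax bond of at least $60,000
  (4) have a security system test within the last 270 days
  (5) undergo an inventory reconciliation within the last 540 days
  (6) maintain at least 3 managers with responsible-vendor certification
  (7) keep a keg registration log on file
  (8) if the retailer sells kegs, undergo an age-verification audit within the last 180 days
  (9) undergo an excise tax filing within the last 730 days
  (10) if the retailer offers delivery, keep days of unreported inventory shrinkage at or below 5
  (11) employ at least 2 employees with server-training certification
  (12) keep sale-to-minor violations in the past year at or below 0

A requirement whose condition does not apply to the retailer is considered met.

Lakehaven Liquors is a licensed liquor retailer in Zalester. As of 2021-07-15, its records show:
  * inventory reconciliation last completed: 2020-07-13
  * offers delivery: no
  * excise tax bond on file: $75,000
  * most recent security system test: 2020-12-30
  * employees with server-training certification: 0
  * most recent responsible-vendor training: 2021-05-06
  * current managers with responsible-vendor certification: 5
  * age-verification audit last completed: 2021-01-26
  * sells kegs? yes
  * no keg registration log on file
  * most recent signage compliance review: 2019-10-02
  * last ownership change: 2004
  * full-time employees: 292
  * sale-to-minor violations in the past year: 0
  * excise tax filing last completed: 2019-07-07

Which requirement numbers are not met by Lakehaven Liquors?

7, 9, 11

1. signage compliance review 652 days ago vs limit 730 → met
2. responsible-vendor training 70 days ago vs limit 120 → met
3. excise tax bond $75,000 ≥ $60,000 → met
4. security system test 197 days ago vs limit 270 → met
5. inventory reconciliation 367 days ago vs limit 540 → met
6. managers with responsible-vendor certification 5 ≥ 3 → met
7. keg registration log absent → not met
8. condition 'sells kegs' holds; age-verification audit 170 days ago vs limit 180 → met
9. excise tax filing 739 days ago vs limit 730 → not met
10. condition 'offers delivery' does not hold → requirement n/a → met
11. employees with server-training certification 0 < 2 → not met
12. sale-to-minor violations in the past year 0 ≤ 0 → met
Not met: 7, 9, 11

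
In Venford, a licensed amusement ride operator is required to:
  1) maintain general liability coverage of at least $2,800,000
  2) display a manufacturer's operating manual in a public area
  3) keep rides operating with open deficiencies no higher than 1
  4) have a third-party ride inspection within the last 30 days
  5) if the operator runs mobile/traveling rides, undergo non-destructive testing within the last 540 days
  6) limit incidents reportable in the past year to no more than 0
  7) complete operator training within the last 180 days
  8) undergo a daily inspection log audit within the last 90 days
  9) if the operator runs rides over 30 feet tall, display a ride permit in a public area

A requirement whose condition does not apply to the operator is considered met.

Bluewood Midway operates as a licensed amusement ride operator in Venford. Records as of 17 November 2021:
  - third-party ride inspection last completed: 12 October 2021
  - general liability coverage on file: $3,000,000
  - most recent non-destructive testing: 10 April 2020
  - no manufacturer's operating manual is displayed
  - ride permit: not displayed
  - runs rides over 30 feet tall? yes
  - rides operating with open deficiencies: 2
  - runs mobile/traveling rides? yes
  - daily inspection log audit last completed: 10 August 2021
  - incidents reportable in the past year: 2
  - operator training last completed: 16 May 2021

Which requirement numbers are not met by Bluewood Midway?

1. general liability coverage $3,000,000 ≥ $2,800,000 → met
2. manufacturer's operating manual absent → not met
3. rides operating with open deficiencies 2 > 1 → not met
4. third-party ride inspection 36 days ago vs limit 30 → not met
5. condition 'runs mobile/traveling rides' holds; non-destructive testing 586 days ago vs limit 540 → not met
6. incidents reportable in the past year 2 > 0 → not met
7. operator training 185 days ago vs limit 180 → not met
8. daily inspection log audit 99 days ago vs limit 90 → not met
9. condition 'runs rides over 30 feet tall' holds; ride permit absent → not met
Not met: 2, 3, 4, 5, 6, 7, 8, 9

2, 3, 4, 5, 6, 7, 8, 9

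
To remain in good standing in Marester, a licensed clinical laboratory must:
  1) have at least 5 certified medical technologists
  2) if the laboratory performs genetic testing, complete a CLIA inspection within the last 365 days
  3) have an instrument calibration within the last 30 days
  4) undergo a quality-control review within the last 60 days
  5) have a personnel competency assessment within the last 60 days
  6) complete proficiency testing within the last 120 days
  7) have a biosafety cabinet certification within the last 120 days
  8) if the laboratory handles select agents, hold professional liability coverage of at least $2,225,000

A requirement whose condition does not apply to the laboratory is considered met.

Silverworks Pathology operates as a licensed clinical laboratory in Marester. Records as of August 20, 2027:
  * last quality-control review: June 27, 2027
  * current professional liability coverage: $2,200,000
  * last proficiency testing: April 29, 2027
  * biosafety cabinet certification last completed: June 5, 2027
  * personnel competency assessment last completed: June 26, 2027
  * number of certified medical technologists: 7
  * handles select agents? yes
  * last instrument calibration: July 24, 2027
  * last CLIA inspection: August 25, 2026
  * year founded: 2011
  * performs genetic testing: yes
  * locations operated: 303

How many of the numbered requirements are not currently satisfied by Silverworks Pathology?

1

1. certified medical technologists 7 ≥ 5 → met
2. condition 'performs genetic testing' holds; CLIA inspection 360 days ago vs limit 365 → met
3. instrument calibration 27 days ago vs limit 30 → met
4. quality-control review 54 days ago vs limit 60 → met
5. personnel competency assessment 55 days ago vs limit 60 → met
6. proficiency testing 113 days ago vs limit 120 → met
7. biosafety cabinet certification 76 days ago vs limit 120 → met
8. condition 'handles select agents' holds; professional liability coverage $2,200,000 < $2,225,000 → not met
Not met: 1 of 8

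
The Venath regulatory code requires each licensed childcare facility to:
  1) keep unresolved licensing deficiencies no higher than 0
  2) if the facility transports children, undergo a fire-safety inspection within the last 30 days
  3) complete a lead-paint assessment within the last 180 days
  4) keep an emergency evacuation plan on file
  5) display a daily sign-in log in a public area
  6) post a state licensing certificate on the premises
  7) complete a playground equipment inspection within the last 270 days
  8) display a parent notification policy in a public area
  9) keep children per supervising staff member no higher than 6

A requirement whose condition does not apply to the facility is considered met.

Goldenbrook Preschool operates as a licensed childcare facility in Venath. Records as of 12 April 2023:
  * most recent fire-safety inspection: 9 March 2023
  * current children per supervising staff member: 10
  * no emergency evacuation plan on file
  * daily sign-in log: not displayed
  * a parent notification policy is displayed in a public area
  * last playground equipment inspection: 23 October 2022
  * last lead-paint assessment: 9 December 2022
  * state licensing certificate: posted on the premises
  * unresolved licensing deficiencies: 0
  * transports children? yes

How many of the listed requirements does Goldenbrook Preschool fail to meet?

1. unresolved licensing deficiencies 0 ≤ 0 → met
2. condition 'transports children' holds; fire-safety inspection 34 days ago vs limit 30 → not met
3. lead-paint assessment 124 days ago vs limit 180 → met
4. emergency evacuation plan absent → not met
5. daily sign-in log absent → not met
6. state licensing certificate present → met
7. playground equipment inspection 171 days ago vs limit 270 → met
8. parent notification policy present → met
9. children per supervising staff member 10 > 6 → not met
Not met: 4 of 9

4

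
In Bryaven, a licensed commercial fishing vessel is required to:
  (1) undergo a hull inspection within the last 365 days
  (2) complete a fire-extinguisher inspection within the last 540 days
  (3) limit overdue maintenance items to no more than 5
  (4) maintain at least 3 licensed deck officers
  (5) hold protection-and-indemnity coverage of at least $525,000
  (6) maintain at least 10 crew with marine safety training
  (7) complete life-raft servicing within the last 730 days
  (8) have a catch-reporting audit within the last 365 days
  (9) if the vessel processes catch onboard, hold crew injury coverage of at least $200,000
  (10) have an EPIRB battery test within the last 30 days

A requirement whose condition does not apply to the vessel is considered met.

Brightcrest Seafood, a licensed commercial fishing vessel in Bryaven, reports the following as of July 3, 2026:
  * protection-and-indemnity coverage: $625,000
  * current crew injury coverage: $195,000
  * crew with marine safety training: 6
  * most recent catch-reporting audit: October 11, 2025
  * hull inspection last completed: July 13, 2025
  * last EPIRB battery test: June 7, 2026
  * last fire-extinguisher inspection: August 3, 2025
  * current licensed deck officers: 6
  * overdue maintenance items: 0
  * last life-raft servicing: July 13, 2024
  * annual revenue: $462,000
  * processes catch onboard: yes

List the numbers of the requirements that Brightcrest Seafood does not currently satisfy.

6, 9

1. hull inspection 355 days ago vs limit 365 → met
2. fire-extinguisher inspection 334 days ago vs limit 540 → met
3. overdue maintenance items 0 ≤ 5 → met
4. licensed deck officers 6 ≥ 3 → met
5. protection-and-indemnity coverage $625,000 ≥ $525,000 → met
6. crew with marine safety training 6 < 10 → not met
7. life-raft servicing 720 days ago vs limit 730 → met
8. catch-reporting audit 265 days ago vs limit 365 → met
9. condition 'processes catch onboard' holds; crew injury coverage $195,000 < $200,000 → not met
10. EPIRB battery test 26 days ago vs limit 30 → met
Not met: 6, 9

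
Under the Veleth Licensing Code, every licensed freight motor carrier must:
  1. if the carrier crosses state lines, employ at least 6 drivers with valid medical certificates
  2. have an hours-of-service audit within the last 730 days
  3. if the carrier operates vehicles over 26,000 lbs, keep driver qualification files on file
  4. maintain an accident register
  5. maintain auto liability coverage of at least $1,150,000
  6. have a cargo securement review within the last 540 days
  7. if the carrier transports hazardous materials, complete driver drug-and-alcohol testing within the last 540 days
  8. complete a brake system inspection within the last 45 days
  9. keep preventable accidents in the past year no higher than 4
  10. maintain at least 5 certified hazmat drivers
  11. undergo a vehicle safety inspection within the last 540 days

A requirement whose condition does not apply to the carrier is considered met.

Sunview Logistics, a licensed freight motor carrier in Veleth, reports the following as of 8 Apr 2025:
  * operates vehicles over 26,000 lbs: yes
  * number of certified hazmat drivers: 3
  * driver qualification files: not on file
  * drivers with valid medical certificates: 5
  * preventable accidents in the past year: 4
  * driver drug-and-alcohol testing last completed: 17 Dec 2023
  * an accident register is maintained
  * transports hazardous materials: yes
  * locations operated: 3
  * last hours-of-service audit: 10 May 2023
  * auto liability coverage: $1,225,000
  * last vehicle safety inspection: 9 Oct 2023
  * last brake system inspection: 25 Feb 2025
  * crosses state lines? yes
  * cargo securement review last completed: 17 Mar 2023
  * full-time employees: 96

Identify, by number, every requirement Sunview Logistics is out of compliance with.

1. condition 'crosses state lines' holds; drivers with valid medical certificates 5 < 6 → not met
2. hours-of-service audit 699 days ago vs limit 730 → met
3. condition 'operates vehicles over 26,000 lbs' holds; driver qualification files absent → not met
4. accident register present → met
5. auto liability coverage $1,225,000 ≥ $1,150,000 → met
6. cargo securement review 753 days ago vs limit 540 → not met
7. condition 'transports hazardous materials' holds; driver drug-and-alcohol testing 478 days ago vs limit 540 → met
8. brake system inspection 42 days ago vs limit 45 → met
9. preventable accidents in the past year 4 ≤ 4 → met
10. certified hazmat drivers 3 < 5 → not met
11. vehicle safety inspection 547 days ago vs limit 540 → not met
Not met: 1, 3, 6, 10, 11

1, 3, 6, 10, 11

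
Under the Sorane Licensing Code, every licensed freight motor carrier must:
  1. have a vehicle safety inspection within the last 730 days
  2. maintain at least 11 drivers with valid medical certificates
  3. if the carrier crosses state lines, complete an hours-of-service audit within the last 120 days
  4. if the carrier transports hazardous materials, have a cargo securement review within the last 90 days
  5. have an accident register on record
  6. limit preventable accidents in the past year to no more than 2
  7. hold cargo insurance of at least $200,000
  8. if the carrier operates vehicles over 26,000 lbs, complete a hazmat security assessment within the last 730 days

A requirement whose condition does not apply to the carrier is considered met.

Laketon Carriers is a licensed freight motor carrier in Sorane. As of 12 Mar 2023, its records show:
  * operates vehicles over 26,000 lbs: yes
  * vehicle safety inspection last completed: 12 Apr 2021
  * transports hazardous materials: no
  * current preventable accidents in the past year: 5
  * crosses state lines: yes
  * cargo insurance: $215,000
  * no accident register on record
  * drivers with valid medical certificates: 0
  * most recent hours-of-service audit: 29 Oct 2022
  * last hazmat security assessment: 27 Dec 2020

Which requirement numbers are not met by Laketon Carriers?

1. vehicle safety inspection 699 days ago vs limit 730 → met
2. drivers with valid medical certificates 0 < 11 → not met
3. condition 'crosses state lines' holds; hours-of-service audit 134 days ago vs limit 120 → not met
4. condition 'transports hazardous materials' does not hold → requirement n/a → met
5. accident register absent → not met
6. preventable accidents in the past year 5 > 2 → not met
7. cargo insurance $215,000 ≥ $200,000 → met
8. condition 'operates vehicles over 26,000 lbs' holds; hazmat security assessment 805 days ago vs limit 730 → not met
Not met: 2, 3, 5, 6, 8

2, 3, 5, 6, 8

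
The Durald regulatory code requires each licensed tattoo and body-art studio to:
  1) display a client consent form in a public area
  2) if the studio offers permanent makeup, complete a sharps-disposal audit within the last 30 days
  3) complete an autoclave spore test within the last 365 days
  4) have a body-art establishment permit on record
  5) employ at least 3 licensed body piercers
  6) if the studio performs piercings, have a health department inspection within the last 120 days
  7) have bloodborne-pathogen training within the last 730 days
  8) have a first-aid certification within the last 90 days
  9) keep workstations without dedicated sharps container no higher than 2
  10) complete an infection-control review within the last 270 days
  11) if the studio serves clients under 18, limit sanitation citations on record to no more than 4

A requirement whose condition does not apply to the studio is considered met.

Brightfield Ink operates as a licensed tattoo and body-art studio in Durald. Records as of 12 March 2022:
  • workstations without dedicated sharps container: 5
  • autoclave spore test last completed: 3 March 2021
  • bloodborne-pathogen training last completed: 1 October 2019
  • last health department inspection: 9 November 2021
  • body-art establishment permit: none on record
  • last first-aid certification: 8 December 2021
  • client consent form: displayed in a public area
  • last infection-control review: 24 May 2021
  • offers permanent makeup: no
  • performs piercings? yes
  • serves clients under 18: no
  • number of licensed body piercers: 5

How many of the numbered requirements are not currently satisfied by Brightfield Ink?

7

1. client consent form present → met
2. condition 'offers permanent makeup' does not hold → requirement n/a → met
3. autoclave spore test 374 days ago vs limit 365 → not met
4. body-art establishment permit absent → not met
5. licensed body piercers 5 ≥ 3 → met
6. condition 'performs piercings' holds; health department inspection 123 days ago vs limit 120 → not met
7. bloodborne-pathogen training 893 days ago vs limit 730 → not met
8. first-aid certification 94 days ago vs limit 90 → not met
9. workstations without dedicated sharps container 5 > 2 → not met
10. infection-control review 292 days ago vs limit 270 → not met
11. condition 'serves clients under 18' does not hold → requirement n/a → met
Not met: 7 of 11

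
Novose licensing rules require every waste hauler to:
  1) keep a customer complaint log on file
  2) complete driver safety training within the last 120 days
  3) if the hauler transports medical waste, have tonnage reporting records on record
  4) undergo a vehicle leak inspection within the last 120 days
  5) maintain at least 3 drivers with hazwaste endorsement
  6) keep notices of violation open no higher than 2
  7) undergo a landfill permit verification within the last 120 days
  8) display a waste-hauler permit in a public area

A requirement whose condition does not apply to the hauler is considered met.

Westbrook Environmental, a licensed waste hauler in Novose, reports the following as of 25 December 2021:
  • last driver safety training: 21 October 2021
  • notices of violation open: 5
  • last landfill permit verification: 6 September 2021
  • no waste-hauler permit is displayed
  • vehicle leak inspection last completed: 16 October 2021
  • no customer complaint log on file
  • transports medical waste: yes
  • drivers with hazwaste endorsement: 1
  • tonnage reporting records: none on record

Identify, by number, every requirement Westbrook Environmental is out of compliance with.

1, 3, 5, 6, 8

1. customer complaint log absent → not met
2. driver safety training 65 days ago vs limit 120 → met
3. condition 'transports medical waste' holds; tonnage reporting records absent → not met
4. vehicle leak inspection 70 days ago vs limit 120 → met
5. drivers with hazwaste endorsement 1 < 3 → not met
6. notices of violation open 5 > 2 → not met
7. landfill permit verification 110 days ago vs limit 120 → met
8. waste-hauler permit absent → not met
Not met: 1, 3, 5, 6, 8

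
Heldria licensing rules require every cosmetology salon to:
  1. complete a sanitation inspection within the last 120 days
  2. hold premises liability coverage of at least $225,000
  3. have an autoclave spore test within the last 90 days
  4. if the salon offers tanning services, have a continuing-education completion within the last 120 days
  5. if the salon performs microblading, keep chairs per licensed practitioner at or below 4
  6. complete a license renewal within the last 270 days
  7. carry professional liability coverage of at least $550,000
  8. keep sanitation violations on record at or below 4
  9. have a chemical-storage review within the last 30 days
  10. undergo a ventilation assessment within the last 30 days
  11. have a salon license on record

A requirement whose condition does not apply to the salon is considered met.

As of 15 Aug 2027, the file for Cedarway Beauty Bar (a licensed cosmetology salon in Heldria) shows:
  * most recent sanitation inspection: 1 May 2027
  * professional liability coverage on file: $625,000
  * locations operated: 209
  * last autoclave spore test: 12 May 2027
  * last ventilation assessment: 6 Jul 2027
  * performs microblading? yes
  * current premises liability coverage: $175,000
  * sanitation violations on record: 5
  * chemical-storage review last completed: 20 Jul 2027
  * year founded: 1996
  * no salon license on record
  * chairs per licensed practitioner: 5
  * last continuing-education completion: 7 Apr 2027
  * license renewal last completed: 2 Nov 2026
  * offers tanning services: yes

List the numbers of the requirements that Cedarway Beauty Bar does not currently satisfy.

2, 3, 4, 5, 6, 8, 10, 11

1. sanitation inspection 106 days ago vs limit 120 → met
2. premises liability coverage $175,000 < $225,000 → not met
3. autoclave spore test 95 days ago vs limit 90 → not met
4. condition 'offers tanning services' holds; continuing-education completion 130 days ago vs limit 120 → not met
5. condition 'performs microblading' holds; chairs per licensed practitioner 5 > 4 → not met
6. license renewal 286 days ago vs limit 270 → not met
7. professional liability coverage $625,000 ≥ $550,000 → met
8. sanitation violations on record 5 > 4 → not met
9. chemical-storage review 26 days ago vs limit 30 → met
10. ventilation assessment 40 days ago vs limit 30 → not met
11. salon license absent → not met
Not met: 2, 3, 4, 5, 6, 8, 10, 11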